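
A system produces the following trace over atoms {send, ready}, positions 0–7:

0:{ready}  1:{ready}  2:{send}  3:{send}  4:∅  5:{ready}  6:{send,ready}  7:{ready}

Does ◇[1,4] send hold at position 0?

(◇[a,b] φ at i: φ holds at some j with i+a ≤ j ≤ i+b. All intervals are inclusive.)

Check send at each j in [1,4]:
  j=1: false
  j=2: true
  j=3: true
  j=4: false
Found at j=2 → formula holds.

Yes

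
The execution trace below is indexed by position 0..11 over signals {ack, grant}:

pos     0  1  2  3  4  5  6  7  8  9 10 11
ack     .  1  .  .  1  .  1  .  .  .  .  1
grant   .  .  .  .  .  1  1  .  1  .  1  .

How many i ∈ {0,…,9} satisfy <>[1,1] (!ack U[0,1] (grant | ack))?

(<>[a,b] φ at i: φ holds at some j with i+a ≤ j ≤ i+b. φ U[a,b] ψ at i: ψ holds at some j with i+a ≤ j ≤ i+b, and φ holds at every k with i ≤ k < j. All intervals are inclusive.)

Evaluate at each i in [0,9]:
  i=0: ✓ (witness j=1)
  i=1: ✗ (none in [2,2])
  i=2: ✓ (witness j=3)
  i=3: ✓ (witness j=4)
  i=4: ✓ (witness j=5)
  i=5: ✓ (witness j=6)
  i=6: ✓ (witness j=7)
  i=7: ✓ (witness j=8)
  i=8: ✓ (witness j=9)
  i=9: ✓ (witness j=10)
Positions where it holds: {0, 2, 3, 4, 5, 6, 7, 8, 9} → 9.

9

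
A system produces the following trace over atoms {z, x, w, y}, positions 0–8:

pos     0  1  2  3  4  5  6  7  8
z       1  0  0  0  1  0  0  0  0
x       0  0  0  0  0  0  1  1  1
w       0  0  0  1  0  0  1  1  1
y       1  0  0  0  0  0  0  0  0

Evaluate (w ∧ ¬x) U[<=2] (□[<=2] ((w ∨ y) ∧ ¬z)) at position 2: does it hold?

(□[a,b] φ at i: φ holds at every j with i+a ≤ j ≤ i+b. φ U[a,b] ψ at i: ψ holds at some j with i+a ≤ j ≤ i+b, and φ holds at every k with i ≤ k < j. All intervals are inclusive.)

Does not hold

Need some j in [2,4] with □[<=2] ((w ∨ y) ∧ ¬z), and (w ∧ ¬x) at every k in [2,j-1].
  j=2: □[<=2] ((w ∨ y) ∧ ¬z) — fails at 2.
  j=3: □[<=2] ((w ∨ y) ∧ ¬z) — fails at 4.
  j=4: □[<=2] ((w ∨ y) ∧ ¬z) — fails at 4.
No j in the window works → until fails.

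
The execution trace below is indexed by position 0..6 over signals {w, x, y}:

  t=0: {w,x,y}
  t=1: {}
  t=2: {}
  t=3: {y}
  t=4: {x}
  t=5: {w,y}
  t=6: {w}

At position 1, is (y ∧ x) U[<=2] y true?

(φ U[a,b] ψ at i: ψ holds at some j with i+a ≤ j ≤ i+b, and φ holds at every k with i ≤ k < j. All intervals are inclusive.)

False

Need some j in [1,3] with y, and (y ∧ x) at every k in [1,j-1].
  j=1: y false.
  j=2: y false.
  j=3: y holds, but (y ∧ x) fails at k=1 → not this j.
No j in the window works → until fails.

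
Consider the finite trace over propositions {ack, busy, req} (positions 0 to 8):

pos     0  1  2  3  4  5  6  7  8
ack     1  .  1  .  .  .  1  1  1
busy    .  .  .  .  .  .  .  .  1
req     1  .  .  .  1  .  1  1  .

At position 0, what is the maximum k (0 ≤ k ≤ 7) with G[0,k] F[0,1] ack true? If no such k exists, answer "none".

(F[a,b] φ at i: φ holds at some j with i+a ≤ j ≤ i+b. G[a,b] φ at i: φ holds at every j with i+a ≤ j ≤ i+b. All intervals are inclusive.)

F[0,1] ack must hold from j=0 onward; find where it first fails.
  j=0: holds
  j=1: holds
  j=2: holds
  j=3: fails
Holds on [0,2], so largest k = 2.

2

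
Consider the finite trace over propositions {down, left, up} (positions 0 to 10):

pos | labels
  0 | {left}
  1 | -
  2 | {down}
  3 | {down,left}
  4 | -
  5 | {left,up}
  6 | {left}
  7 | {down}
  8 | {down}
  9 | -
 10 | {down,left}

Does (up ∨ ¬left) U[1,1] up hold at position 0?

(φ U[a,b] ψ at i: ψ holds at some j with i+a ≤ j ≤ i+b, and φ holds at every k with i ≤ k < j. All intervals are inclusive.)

False

Need some j in [1,1] with up, and (up ∨ ¬left) at every k in [0,j-1].
  j=1: up false.
No j in the window works → until fails.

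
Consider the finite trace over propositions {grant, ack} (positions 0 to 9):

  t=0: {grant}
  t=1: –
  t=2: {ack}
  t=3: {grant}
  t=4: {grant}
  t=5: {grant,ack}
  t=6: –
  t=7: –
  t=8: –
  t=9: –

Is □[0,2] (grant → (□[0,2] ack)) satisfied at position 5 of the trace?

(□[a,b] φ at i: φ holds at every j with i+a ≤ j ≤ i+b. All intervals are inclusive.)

Check (grant → (□[0,2] ack)) at every j in [5,7]:
  j=5: antecedent true; consequent fails at 6 → ✗
  j=6: antecedent false → ✓
  j=7: antecedent false → ✓
Fails at j=5 → formula fails.

Does not hold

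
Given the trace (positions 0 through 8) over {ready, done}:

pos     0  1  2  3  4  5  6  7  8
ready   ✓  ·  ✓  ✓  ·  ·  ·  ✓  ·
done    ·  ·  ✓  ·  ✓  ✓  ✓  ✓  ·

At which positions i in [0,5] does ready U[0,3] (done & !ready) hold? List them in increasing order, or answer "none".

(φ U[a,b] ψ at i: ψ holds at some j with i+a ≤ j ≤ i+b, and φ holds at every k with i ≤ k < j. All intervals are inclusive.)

2, 3, 4, 5

Evaluate at each i in [0,5]:
  i=0: ✗ (no rhs in [0,3])
  i=1: ✗ (lhs fails at k=1 before rhs at j=4)
  i=2: ✓ (rhs at j=4; lhs holds on [2,3])
  i=3: ✓ (rhs at j=4; lhs holds on [3,3])
  i=4: ✓ (rhs at j=4)
  i=5: ✓ (rhs at j=5)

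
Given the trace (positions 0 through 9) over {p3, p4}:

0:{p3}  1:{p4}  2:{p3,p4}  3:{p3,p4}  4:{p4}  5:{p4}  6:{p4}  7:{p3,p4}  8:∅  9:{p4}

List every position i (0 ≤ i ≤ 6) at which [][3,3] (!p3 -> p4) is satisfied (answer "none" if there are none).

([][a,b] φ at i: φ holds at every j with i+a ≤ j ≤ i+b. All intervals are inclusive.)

Evaluate at each i in [0,6]:
  i=0: ✓ (all of [3,3])
  i=1: ✓ (all of [4,4])
  i=2: ✓ (all of [5,5])
  i=3: ✓ (all of [6,6])
  i=4: ✓ (all of [7,7])
  i=5: ✗ (fails at j=8)
  i=6: ✓ (all of [9,9])

0, 1, 2, 3, 4, 6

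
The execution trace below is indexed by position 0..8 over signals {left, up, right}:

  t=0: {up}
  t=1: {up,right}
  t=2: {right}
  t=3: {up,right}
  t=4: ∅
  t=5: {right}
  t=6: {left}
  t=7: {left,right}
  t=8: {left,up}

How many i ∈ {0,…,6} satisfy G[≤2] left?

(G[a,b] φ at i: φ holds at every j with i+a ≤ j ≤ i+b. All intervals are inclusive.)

1

Evaluate at each i in [0,6]:
  i=0: ✗ (fails at j=0)
  i=1: ✗ (fails at j=1)
  i=2: ✗ (fails at j=2)
  i=3: ✗ (fails at j=3)
  i=4: ✗ (fails at j=4)
  i=5: ✗ (fails at j=5)
  i=6: ✓ (all of [6,8])
Positions where it holds: {6} → 1.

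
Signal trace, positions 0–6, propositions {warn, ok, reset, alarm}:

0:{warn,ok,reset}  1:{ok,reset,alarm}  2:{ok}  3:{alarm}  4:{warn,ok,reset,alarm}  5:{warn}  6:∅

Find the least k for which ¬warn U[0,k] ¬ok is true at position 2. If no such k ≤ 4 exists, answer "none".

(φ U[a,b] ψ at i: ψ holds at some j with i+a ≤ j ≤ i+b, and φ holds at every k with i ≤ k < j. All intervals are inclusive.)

Need earliest j ≥ 2 with ¬ok, and ¬warn at every k in [2,j-1].
  j=2: rhs fails.
  j=3: rhs holds; lhs holds on [2,2]. k = 1.

1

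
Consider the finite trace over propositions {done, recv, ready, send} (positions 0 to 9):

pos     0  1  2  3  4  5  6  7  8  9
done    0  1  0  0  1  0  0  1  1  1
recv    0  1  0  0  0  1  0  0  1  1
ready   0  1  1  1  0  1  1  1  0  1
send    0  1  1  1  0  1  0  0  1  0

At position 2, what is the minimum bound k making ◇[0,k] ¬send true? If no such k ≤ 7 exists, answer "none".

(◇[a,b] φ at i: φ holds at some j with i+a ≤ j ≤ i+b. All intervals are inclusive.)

2

Scan j = 2,3,… for ¬send:
  j=2: fails
  j=3: fails
  j=4: holds
First hit at j=4, so smallest k = 4-2 = 2.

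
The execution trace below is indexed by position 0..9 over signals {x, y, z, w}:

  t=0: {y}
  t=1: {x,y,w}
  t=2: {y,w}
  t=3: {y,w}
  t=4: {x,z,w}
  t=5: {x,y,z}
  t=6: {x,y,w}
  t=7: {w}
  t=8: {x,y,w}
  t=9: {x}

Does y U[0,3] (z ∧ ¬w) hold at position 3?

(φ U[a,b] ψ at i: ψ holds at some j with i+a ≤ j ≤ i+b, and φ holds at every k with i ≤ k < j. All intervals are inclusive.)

Need some j in [3,6] with (z ∧ ¬w), and y at every k in [3,j-1].
  j=3: (z ∧ ¬w) false.
  j=4: (z ∧ ¬w) false.
  j=5: (z ∧ ¬w) holds, but y fails at k=4 → not this j.
  j=6: (z ∧ ¬w) false.
No j in the window works → until fails.

Does not hold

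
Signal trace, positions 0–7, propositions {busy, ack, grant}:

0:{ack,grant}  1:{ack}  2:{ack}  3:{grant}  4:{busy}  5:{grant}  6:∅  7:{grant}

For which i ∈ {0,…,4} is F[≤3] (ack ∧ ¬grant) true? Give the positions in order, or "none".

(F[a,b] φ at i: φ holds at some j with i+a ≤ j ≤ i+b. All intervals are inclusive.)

0, 1, 2

Evaluate at each i in [0,4]:
  i=0: ✓ (witness j=1)
  i=1: ✓ (witness j=1)
  i=2: ✓ (witness j=2)
  i=3: ✗ (none in [3,6])
  i=4: ✗ (none in [4,7])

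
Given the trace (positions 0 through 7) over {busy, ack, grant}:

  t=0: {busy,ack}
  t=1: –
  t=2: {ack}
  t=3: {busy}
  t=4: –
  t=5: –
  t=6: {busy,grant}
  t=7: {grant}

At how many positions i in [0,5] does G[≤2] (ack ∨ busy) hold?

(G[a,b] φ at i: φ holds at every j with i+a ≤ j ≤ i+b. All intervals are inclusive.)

0

Evaluate at each i in [0,5]:
  i=0: ✗ (fails at j=1)
  i=1: ✗ (fails at j=1)
  i=2: ✗ (fails at j=4)
  i=3: ✗ (fails at j=4)
  i=4: ✗ (fails at j=4)
  i=5: ✗ (fails at j=5)
Positions where it holds: {} → 0.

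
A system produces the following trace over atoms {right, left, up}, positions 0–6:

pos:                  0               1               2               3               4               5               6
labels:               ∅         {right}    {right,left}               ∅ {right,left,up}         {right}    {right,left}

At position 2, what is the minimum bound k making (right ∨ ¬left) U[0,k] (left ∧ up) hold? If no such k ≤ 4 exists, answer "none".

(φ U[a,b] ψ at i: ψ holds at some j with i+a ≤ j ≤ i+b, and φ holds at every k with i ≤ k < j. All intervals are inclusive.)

2

Need earliest j ≥ 2 with (left ∧ up), and (right ∨ ¬left) at every k in [2,j-1].
  j=2: rhs fails.
  j=3: rhs fails.
  j=4: rhs holds; lhs holds on [2,3]. k = 2.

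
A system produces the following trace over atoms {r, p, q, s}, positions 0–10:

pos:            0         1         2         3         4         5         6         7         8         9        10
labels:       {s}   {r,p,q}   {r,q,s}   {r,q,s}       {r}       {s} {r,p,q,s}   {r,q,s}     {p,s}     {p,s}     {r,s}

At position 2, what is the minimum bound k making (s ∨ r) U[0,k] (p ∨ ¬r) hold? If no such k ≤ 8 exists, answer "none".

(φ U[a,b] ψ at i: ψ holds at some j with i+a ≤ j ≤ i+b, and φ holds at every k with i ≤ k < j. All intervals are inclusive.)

3

Need earliest j ≥ 2 with (p ∨ ¬r), and (s ∨ r) at every k in [2,j-1].
  j=2: rhs fails.
  j=3: rhs fails.
  j=4: rhs fails.
  j=5: rhs holds; lhs holds on [2,4]. k = 3.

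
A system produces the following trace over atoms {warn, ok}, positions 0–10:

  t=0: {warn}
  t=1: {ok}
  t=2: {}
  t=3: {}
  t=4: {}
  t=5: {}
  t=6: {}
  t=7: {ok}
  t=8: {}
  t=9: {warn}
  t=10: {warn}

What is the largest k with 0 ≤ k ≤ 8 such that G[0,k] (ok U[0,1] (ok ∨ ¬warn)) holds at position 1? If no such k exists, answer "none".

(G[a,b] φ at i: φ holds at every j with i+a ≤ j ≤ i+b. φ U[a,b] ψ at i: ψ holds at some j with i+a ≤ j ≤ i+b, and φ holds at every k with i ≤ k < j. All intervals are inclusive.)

(ok U[0,1] (ok ∨ ¬warn)) must hold from j=1 onward; find where it first fails.
  j=1: holds
  j=2: holds
  j=3: holds
  j=4: holds
  j=5: holds
  j=6: holds
  j=7: holds
  j=8: holds
  j=9: fails
Holds on [1,8], so largest k = 7.

7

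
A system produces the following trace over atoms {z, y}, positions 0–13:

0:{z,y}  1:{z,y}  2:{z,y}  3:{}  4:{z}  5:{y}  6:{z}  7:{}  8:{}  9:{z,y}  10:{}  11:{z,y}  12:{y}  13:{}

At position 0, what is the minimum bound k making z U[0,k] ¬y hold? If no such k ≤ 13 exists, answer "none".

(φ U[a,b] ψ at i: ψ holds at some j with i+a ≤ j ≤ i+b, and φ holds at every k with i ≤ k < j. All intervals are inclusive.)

Need earliest j ≥ 0 with ¬y, and z at every k in [0,j-1].
  j=0: rhs fails.
  j=1: rhs fails.
  j=2: rhs fails.
  j=3: rhs holds; lhs holds on [0,2]. k = 3.

3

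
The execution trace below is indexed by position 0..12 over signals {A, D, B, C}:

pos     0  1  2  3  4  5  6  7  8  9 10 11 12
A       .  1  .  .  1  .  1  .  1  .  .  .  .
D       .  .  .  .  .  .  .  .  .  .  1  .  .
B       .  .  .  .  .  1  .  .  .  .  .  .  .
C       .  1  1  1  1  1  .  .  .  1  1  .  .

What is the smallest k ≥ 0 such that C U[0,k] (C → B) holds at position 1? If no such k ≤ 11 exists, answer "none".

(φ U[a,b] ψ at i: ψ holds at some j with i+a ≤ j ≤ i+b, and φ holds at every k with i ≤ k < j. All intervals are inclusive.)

4

Need earliest j ≥ 1 with (C → B), and C at every k in [1,j-1].
  j=1: rhs fails.
  j=2: rhs fails.
  j=3: rhs fails.
  j=4: rhs fails.
  j=5: rhs holds; lhs holds on [1,4]. k = 4.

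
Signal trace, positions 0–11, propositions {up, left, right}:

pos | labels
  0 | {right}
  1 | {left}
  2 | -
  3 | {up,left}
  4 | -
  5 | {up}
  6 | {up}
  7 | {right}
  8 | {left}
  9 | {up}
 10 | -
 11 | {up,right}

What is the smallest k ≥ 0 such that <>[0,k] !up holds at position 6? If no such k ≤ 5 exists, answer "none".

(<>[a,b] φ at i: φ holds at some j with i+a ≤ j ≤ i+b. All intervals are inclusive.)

Scan j = 6,7,… for !up:
  j=6: fails
  j=7: holds
First hit at j=7, so smallest k = 7-6 = 1.

1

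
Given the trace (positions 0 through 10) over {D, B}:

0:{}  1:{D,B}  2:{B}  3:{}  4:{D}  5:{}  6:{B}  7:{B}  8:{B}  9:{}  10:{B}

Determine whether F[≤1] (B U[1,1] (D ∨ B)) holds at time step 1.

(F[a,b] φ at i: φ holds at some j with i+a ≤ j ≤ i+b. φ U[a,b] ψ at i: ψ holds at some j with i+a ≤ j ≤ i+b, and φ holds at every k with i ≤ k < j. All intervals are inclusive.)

Check (B U[1,1] (D ∨ B)) at each j in [1,2]:
  j=1: holds
  j=2: fails
Found at j=1 → formula holds.

True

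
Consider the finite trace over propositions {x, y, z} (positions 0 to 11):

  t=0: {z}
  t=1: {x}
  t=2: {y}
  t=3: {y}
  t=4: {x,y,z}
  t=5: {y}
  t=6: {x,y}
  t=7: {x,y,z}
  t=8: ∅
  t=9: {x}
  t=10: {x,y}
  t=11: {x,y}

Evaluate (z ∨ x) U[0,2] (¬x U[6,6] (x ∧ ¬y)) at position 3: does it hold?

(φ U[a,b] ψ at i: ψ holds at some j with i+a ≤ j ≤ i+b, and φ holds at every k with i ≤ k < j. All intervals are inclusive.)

False

Need some j in [3,5] with (¬x U[6,6] (x ∧ ¬y)), and (z ∨ x) at every k in [3,j-1].
  j=3: (¬x U[6,6] (x ∧ ¬y)) — fails.
  j=4: (¬x U[6,6] (x ∧ ¬y)) — fails.
  j=5: (¬x U[6,6] (x ∧ ¬y)) — fails.
No j in the window works → until fails.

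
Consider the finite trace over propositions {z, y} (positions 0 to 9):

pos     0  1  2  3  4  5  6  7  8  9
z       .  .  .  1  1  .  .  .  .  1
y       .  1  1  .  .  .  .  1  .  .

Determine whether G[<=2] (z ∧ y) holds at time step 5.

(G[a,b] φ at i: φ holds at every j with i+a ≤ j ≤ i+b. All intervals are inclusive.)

Check (z ∧ y) at every j in [5,7]:
  j=5: false
  j=6: false
  j=7: false
Fails at j=5 → formula fails.

False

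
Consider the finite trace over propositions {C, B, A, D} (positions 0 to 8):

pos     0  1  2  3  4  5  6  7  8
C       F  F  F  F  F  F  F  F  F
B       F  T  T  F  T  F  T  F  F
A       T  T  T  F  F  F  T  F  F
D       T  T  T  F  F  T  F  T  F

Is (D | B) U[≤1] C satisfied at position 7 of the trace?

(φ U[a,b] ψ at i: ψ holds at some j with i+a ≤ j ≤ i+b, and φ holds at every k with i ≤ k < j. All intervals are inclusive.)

False

Need some j in [7,8] with C, and (D | B) at every k in [7,j-1].
  j=7: C false.
  j=8: C false.
No j in the window works → until fails.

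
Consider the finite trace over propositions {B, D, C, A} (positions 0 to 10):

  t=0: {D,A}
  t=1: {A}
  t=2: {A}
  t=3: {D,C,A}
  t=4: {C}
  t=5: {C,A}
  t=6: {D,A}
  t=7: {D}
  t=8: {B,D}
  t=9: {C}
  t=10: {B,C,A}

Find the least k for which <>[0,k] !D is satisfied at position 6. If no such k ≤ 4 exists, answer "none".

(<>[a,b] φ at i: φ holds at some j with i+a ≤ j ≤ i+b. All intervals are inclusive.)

3

Scan j = 6,7,… for !D:
  j=6: fails
  j=7: fails
  j=8: fails
  j=9: holds
First hit at j=9, so smallest k = 9-6 = 3.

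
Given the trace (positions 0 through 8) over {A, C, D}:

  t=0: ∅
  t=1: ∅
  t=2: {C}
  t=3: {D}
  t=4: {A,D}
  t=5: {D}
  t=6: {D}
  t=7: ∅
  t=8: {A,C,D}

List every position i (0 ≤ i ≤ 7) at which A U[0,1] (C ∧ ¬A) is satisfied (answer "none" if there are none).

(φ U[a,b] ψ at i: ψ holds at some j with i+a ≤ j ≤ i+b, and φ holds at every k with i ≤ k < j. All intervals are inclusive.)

2

Evaluate at each i in [0,7]:
  i=0: ✗ (no rhs in [0,1])
  i=1: ✗ (lhs fails at k=1 before rhs at j=2)
  i=2: ✓ (rhs at j=2)
  i=3: ✗ (no rhs in [3,4])
  i=4: ✗ (no rhs in [4,5])
  i=5: ✗ (no rhs in [5,6])
  i=6: ✗ (no rhs in [6,7])
  i=7: ✗ (no rhs in [7,8])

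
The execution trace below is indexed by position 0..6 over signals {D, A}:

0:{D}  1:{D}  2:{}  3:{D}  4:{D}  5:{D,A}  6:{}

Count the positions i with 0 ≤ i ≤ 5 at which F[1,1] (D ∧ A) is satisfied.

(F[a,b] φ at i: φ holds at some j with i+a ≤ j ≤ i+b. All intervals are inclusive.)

Evaluate at each i in [0,5]:
  i=0: ✗ (none in [1,1])
  i=1: ✗ (none in [2,2])
  i=2: ✗ (none in [3,3])
  i=3: ✗ (none in [4,4])
  i=4: ✓ (witness j=5)
  i=5: ✗ (none in [6,6])
Positions where it holds: {4} → 1.

1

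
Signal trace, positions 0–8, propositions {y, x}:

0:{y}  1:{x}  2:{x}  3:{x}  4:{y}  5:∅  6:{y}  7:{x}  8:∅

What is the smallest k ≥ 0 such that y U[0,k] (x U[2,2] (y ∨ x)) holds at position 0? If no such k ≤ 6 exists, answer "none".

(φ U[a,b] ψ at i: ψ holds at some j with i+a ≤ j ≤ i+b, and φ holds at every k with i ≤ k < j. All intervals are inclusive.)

1

Need earliest j ≥ 0 with (x U[2,2] (y ∨ x)), and y at every k in [0,j-1].
  j=0: rhs fails.
  j=1: rhs holds; lhs holds on [0,0]. k = 1.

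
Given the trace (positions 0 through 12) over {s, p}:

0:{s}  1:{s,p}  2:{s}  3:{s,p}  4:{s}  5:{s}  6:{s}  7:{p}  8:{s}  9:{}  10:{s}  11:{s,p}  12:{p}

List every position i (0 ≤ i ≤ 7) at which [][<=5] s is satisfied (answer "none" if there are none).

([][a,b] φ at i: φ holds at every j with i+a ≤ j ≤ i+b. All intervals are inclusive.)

0, 1

Evaluate at each i in [0,7]:
  i=0: ✓ (all of [0,5])
  i=1: ✓ (all of [1,6])
  i=2: ✗ (fails at j=7)
  i=3: ✗ (fails at j=7)
  i=4: ✗ (fails at j=7)
  i=5: ✗ (fails at j=7)
  i=6: ✗ (fails at j=7)
  i=7: ✗ (fails at j=7)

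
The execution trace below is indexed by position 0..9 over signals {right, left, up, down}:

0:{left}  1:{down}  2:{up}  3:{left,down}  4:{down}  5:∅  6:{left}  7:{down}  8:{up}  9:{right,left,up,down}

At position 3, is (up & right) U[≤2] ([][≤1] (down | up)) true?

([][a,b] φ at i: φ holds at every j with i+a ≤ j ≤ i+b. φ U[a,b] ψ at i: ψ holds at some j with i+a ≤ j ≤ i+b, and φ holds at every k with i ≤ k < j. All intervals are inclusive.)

True

Need some j in [3,5] with [][≤1] (down | up), and (up & right) at every k in [3,j-1].
  j=3: [][≤1] (down | up) holds; no prefix to check → satisfied.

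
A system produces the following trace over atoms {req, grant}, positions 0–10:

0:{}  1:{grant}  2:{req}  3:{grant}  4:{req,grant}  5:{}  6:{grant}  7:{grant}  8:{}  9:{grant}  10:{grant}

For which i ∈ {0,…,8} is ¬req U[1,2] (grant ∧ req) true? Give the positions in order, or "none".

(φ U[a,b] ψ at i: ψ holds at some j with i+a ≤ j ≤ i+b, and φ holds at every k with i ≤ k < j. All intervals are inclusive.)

3

Evaluate at each i in [0,8]:
  i=0: ✗ (no rhs in [1,2])
  i=1: ✗ (no rhs in [2,3])
  i=2: ✗ (lhs fails at k=2 before rhs at j=4)
  i=3: ✓ (rhs at j=4; lhs holds on [3,3])
  i=4: ✗ (no rhs in [5,6])
  i=5: ✗ (no rhs in [6,7])
  i=6: ✗ (no rhs in [7,8])
  i=7: ✗ (no rhs in [8,9])
  i=8: ✗ (no rhs in [9,10])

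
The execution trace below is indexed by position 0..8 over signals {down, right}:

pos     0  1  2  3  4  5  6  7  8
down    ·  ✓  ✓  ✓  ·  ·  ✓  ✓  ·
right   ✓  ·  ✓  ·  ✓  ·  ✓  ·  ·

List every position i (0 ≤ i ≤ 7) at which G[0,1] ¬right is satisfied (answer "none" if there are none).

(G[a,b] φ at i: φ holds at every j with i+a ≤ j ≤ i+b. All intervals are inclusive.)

Evaluate at each i in [0,7]:
  i=0: ✗ (fails at j=0)
  i=1: ✗ (fails at j=2)
  i=2: ✗ (fails at j=2)
  i=3: ✗ (fails at j=4)
  i=4: ✗ (fails at j=4)
  i=5: ✗ (fails at j=6)
  i=6: ✗ (fails at j=6)
  i=7: ✓ (all of [7,8])

7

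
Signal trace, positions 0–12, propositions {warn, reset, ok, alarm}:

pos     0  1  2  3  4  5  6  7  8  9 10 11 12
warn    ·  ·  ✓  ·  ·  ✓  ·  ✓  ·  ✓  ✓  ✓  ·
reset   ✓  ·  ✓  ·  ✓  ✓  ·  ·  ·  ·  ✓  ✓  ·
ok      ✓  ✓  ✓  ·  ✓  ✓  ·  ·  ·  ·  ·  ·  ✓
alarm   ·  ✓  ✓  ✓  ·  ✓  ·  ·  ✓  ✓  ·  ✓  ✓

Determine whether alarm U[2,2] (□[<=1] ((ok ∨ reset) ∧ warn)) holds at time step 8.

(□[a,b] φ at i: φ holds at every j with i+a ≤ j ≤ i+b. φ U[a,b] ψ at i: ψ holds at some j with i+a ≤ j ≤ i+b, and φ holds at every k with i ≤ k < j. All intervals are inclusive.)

Need some j in [10,10] with □[<=1] ((ok ∨ reset) ∧ warn), and alarm at every k in [8,j-1].
  j=10: □[<=1] ((ok ∨ reset) ∧ warn) holds; alarm holds at every k in [8,9] → satisfied.

Yes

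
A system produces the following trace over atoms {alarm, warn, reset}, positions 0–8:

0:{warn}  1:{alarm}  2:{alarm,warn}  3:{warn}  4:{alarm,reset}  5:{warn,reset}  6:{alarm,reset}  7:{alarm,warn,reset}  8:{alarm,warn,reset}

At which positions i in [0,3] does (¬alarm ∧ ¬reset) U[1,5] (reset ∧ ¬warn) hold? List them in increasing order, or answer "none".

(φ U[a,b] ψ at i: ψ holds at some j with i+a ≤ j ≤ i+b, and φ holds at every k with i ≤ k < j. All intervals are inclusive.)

Evaluate at each i in [0,3]:
  i=0: ✗ (lhs fails at k=1 before rhs at j=4)
  i=1: ✗ (lhs fails at k=1 before rhs at j=4)
  i=2: ✗ (lhs fails at k=2 before rhs at j=4)
  i=3: ✓ (rhs at j=4; lhs holds on [3,3])

3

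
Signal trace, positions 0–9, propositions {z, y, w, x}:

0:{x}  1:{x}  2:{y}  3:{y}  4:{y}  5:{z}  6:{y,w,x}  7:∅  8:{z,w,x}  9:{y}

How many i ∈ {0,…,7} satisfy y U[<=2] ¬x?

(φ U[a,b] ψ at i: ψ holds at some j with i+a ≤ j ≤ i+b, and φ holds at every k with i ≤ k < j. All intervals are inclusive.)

Evaluate at each i in [0,7]:
  i=0: ✗ (lhs fails at k=0 before rhs at j=2)
  i=1: ✗ (lhs fails at k=1 before rhs at j=2)
  i=2: ✓ (rhs at j=2)
  i=3: ✓ (rhs at j=3)
  i=4: ✓ (rhs at j=4)
  i=5: ✓ (rhs at j=5)
  i=6: ✓ (rhs at j=7; lhs holds on [6,6])
  i=7: ✓ (rhs at j=7)
Positions where it holds: {2, 3, 4, 5, 6, 7} → 6.

6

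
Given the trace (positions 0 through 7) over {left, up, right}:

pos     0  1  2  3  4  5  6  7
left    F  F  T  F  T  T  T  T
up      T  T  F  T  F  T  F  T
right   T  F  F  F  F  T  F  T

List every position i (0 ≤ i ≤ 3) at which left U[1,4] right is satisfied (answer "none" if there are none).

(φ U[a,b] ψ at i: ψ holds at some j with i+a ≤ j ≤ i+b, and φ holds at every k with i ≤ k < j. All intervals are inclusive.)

Evaluate at each i in [0,3]:
  i=0: ✗ (no rhs in [1,4])
  i=1: ✗ (lhs fails at k=1 before rhs at j=5)
  i=2: ✗ (lhs fails at k=3 before rhs at j=5)
  i=3: ✗ (lhs fails at k=3 before rhs at j=5)

none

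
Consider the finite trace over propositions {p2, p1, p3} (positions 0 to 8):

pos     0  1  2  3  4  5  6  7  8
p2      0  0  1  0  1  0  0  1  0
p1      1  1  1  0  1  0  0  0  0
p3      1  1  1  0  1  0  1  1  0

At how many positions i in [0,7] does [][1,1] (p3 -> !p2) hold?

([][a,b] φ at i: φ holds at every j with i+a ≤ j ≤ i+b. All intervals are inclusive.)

Evaluate at each i in [0,7]:
  i=0: ✓ (all of [1,1])
  i=1: ✗ (fails at j=2)
  i=2: ✓ (all of [3,3])
  i=3: ✗ (fails at j=4)
  i=4: ✓ (all of [5,5])
  i=5: ✓ (all of [6,6])
  i=6: ✗ (fails at j=7)
  i=7: ✓ (all of [8,8])
Positions where it holds: {0, 2, 4, 5, 7} → 5.

5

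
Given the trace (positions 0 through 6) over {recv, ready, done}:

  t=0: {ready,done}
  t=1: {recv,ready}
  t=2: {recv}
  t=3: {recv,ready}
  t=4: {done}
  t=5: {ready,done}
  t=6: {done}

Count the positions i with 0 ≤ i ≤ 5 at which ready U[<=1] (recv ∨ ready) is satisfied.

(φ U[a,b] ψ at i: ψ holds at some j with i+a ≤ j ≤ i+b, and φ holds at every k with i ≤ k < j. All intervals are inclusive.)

5

Evaluate at each i in [0,5]:
  i=0: ✓ (rhs at j=0)
  i=1: ✓ (rhs at j=1)
  i=2: ✓ (rhs at j=2)
  i=3: ✓ (rhs at j=3)
  i=4: ✗ (lhs fails at k=4 before rhs at j=5)
  i=5: ✓ (rhs at j=5)
Positions where it holds: {0, 1, 2, 3, 5} → 5.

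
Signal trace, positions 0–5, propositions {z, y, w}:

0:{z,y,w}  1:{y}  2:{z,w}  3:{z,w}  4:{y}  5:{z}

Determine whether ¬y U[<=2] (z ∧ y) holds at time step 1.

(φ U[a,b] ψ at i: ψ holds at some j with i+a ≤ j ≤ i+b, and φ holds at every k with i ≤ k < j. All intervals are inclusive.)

False

Need some j in [1,3] with (z ∧ y), and ¬y at every k in [1,j-1].
  j=1: (z ∧ y) false.
  j=2: (z ∧ y) false.
  j=3: (z ∧ y) false.
No j in the window works → until fails.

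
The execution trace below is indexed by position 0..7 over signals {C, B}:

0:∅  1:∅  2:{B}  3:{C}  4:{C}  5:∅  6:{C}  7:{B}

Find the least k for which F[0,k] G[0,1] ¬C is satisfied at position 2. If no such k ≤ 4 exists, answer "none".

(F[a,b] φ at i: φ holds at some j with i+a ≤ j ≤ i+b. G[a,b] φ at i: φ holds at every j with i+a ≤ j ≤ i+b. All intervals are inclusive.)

none

Scan j = 2,3,… for G[0,1] ¬C:
  j=2: fails
  j=3: fails
  j=4: fails
  j=5: fails
  j=6: fails
No j in [2,6] satisfies it → none.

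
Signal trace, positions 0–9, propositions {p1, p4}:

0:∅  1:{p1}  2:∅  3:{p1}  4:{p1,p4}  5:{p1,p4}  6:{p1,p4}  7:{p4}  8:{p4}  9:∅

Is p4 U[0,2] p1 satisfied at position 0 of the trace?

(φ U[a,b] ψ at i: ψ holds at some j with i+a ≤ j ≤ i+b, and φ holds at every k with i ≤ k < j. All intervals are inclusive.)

False

Need some j in [0,2] with p1, and p4 at every k in [0,j-1].
  j=0: p1 false.
  j=1: p1 holds, but p4 fails at k=0 → not this j.
  j=2: p1 false.
No j in the window works → until fails.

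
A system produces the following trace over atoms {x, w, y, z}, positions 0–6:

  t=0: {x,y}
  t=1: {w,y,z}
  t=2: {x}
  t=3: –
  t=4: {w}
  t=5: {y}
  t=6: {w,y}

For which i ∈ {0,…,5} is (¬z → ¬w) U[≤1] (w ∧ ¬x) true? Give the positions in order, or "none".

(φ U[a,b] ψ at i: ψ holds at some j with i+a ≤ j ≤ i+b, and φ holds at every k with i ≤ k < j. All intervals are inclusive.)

Evaluate at each i in [0,5]:
  i=0: ✓ (rhs at j=1; lhs holds on [0,0])
  i=1: ✓ (rhs at j=1)
  i=2: ✗ (no rhs in [2,3])
  i=3: ✓ (rhs at j=4; lhs holds on [3,3])
  i=4: ✓ (rhs at j=4)
  i=5: ✓ (rhs at j=6; lhs holds on [5,5])

0, 1, 3, 4, 5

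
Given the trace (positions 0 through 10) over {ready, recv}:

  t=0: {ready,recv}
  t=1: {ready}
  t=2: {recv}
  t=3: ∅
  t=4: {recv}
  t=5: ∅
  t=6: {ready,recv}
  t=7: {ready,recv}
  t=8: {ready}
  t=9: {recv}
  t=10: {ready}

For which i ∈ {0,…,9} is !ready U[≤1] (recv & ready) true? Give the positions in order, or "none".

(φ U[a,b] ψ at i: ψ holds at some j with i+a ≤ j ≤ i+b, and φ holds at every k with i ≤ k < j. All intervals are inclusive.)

Evaluate at each i in [0,9]:
  i=0: ✓ (rhs at j=0)
  i=1: ✗ (no rhs in [1,2])
  i=2: ✗ (no rhs in [2,3])
  i=3: ✗ (no rhs in [3,4])
  i=4: ✗ (no rhs in [4,5])
  i=5: ✓ (rhs at j=6; lhs holds on [5,5])
  i=6: ✓ (rhs at j=6)
  i=7: ✓ (rhs at j=7)
  i=8: ✗ (no rhs in [8,9])
  i=9: ✗ (no rhs in [9,10])

0, 5, 6, 7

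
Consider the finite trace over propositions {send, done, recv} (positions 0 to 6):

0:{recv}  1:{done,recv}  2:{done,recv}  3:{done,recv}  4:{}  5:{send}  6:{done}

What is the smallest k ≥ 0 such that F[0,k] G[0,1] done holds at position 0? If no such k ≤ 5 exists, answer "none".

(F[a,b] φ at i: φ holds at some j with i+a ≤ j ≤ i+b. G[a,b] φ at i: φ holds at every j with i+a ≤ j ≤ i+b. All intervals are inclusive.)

Scan j = 0,1,… for G[0,1] done:
  j=0: fails
  j=1: holds
First hit at j=1, so smallest k = 1-0 = 1.

1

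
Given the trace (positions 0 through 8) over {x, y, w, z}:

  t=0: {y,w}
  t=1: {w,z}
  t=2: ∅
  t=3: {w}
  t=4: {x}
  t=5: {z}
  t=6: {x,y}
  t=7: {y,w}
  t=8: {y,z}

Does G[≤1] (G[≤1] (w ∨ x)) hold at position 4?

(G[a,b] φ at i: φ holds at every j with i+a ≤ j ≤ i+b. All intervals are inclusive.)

Check G[≤1] (w ∨ x) at every j in [4,5]:
  j=4: fails at 5
  j=5: fails at 5
Fails at j=4 → formula fails.

Does not hold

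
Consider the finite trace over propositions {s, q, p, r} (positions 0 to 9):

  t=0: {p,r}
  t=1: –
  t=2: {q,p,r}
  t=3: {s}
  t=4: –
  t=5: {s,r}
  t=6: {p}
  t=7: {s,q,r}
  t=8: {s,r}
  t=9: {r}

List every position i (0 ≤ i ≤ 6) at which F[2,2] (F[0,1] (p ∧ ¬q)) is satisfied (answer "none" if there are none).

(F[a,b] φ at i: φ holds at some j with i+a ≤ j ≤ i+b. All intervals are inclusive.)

Evaluate at each i in [0,6]:
  i=0: ✗ (none in [2,2])
  i=1: ✗ (none in [3,3])
  i=2: ✗ (none in [4,4])
  i=3: ✓ (witness j=5)
  i=4: ✓ (witness j=6)
  i=5: ✗ (none in [7,7])
  i=6: ✗ (none in [8,8])

3, 4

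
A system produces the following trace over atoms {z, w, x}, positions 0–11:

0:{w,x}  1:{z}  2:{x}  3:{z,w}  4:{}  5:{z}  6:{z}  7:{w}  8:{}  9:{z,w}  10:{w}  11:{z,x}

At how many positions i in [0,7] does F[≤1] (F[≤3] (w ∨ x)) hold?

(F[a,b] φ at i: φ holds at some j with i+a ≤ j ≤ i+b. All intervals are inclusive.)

Evaluate at each i in [0,7]:
  i=0: ✓ (witness j=0)
  i=1: ✓ (witness j=1)
  i=2: ✓ (witness j=2)
  i=3: ✓ (witness j=3)
  i=4: ✓ (witness j=4)
  i=5: ✓ (witness j=5)
  i=6: ✓ (witness j=6)
  i=7: ✓ (witness j=7)
Positions where it holds: {0, 1, 2, 3, 4, 5, 6, 7} → 8.

8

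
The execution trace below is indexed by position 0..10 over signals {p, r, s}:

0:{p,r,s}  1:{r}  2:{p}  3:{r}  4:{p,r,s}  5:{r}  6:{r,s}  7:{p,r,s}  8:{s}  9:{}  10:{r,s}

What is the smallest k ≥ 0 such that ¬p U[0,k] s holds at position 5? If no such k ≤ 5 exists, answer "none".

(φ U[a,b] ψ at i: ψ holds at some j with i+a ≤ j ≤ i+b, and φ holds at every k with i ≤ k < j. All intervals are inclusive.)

Need earliest j ≥ 5 with s, and ¬p at every k in [5,j-1].
  j=5: rhs fails.
  j=6: rhs holds; lhs holds on [5,5]. k = 1.

1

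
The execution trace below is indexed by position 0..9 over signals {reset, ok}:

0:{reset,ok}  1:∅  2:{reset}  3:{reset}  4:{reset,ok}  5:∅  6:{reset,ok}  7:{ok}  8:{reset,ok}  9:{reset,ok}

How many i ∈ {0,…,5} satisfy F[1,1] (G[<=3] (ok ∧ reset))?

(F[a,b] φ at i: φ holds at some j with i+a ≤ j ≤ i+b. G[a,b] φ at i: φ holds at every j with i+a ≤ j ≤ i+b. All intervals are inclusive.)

Evaluate at each i in [0,5]:
  i=0: ✗ (none in [1,1])
  i=1: ✗ (none in [2,2])
  i=2: ✗ (none in [3,3])
  i=3: ✗ (none in [4,4])
  i=4: ✗ (none in [5,5])
  i=5: ✗ (none in [6,6])
Positions where it holds: {} → 0.

0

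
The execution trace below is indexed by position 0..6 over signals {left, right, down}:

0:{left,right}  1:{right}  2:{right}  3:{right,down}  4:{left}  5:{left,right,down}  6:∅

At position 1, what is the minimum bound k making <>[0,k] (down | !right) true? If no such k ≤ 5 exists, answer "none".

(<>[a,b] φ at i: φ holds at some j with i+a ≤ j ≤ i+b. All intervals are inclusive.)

2

Scan j = 1,2,… for (down | !right):
  j=1: fails
  j=2: fails
  j=3: holds
First hit at j=3, so smallest k = 3-1 = 2.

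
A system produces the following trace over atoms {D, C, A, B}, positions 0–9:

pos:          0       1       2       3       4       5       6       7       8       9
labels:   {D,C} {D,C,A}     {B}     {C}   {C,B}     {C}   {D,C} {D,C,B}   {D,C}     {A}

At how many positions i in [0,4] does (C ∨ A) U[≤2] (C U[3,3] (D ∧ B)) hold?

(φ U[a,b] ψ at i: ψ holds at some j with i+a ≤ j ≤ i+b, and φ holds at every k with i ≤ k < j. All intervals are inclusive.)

Evaluate at each i in [0,4]:
  i=0: ✗ (no rhs in [0,2])
  i=1: ✗ (no rhs in [1,3])
  i=2: ✗ (lhs fails at k=2 before rhs at j=4)
  i=3: ✓ (rhs at j=4; lhs holds on [3,3])
  i=4: ✓ (rhs at j=4)
Positions where it holds: {3, 4} → 2.

2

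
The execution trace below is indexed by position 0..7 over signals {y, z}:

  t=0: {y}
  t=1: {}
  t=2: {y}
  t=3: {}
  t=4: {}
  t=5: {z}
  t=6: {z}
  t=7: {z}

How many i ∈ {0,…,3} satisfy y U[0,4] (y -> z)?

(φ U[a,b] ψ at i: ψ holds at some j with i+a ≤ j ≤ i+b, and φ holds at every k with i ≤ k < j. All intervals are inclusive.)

4

Evaluate at each i in [0,3]:
  i=0: ✓ (rhs at j=1; lhs holds on [0,0])
  i=1: ✓ (rhs at j=1)
  i=2: ✓ (rhs at j=3; lhs holds on [2,2])
  i=3: ✓ (rhs at j=3)
Positions where it holds: {0, 1, 2, 3} → 4.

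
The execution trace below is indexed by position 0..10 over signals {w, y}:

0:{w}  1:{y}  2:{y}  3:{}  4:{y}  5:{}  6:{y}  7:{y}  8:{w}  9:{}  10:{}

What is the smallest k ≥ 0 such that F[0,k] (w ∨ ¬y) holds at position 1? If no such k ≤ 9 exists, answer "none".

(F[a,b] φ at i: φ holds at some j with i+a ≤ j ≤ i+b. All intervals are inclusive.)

Scan j = 1,2,… for (w ∨ ¬y):
  j=1: fails
  j=2: fails
  j=3: holds
First hit at j=3, so smallest k = 3-1 = 2.

2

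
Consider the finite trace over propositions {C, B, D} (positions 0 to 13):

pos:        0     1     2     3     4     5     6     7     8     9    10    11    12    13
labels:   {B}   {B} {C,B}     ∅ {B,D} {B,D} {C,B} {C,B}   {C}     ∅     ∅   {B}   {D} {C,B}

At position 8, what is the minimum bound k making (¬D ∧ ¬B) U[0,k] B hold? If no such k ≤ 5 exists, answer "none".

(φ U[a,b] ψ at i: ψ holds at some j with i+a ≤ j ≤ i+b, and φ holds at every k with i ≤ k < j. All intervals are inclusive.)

3

Need earliest j ≥ 8 with B, and (¬D ∧ ¬B) at every k in [8,j-1].
  j=8: rhs fails.
  j=9: rhs fails.
  j=10: rhs fails.
  j=11: rhs holds; lhs holds on [8,10]. k = 3.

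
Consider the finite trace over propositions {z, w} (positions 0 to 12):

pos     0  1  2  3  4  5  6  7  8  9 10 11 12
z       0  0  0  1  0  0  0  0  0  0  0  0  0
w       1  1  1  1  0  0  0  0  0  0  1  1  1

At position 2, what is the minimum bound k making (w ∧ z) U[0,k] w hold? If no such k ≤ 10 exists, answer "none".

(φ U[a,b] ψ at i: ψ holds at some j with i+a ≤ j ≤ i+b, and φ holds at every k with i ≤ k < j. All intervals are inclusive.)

Need earliest j ≥ 2 with w, and (w ∧ z) at every k in [2,j-1].
  j=2: rhs holds (empty prefix). k = 0.

0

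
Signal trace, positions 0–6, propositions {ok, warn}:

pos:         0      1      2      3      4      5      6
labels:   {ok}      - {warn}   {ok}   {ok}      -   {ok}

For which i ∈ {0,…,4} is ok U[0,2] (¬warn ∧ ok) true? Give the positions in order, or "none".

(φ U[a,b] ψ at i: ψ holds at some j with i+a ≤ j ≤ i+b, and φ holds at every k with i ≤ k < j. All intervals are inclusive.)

Evaluate at each i in [0,4]:
  i=0: ✓ (rhs at j=0)
  i=1: ✗ (lhs fails at k=1 before rhs at j=3)
  i=2: ✗ (lhs fails at k=2 before rhs at j=3)
  i=3: ✓ (rhs at j=3)
  i=4: ✓ (rhs at j=4)

0, 3, 4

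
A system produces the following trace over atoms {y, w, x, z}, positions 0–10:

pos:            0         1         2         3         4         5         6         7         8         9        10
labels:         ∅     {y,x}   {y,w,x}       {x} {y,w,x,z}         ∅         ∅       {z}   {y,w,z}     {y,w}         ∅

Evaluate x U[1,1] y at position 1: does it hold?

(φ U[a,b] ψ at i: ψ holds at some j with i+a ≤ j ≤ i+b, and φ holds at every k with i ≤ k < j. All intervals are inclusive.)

Need some j in [2,2] with y, and x at every k in [1,j-1].
  j=2: y holds; x holds at every k in [1,1] → satisfied.

Yes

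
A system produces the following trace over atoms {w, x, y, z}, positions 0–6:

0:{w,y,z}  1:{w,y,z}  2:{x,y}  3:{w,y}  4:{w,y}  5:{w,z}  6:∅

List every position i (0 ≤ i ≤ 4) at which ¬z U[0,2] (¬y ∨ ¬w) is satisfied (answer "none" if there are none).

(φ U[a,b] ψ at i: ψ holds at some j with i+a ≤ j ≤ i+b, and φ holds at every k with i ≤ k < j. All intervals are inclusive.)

2, 3, 4

Evaluate at each i in [0,4]:
  i=0: ✗ (lhs fails at k=0 before rhs at j=2)
  i=1: ✗ (lhs fails at k=1 before rhs at j=2)
  i=2: ✓ (rhs at j=2)
  i=3: ✓ (rhs at j=5; lhs holds on [3,4])
  i=4: ✓ (rhs at j=5; lhs holds on [4,4])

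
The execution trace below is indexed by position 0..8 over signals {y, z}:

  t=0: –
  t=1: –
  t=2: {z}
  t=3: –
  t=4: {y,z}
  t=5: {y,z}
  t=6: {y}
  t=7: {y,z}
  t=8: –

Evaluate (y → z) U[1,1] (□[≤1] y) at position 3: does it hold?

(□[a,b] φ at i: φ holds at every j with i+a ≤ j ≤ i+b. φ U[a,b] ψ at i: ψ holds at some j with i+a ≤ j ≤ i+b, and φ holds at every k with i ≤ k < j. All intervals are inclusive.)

Need some j in [4,4] with □[≤1] y, and (y → z) at every k in [3,j-1].
  j=4: □[≤1] y holds; (y → z) holds at every k in [3,3] → satisfied.

True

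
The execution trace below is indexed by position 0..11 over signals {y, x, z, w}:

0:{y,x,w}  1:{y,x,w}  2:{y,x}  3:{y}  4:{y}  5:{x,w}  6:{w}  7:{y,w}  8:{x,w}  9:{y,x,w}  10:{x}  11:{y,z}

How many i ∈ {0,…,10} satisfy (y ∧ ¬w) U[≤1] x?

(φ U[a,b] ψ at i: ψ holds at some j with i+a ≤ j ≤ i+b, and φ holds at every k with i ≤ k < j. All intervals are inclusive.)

8

Evaluate at each i in [0,10]:
  i=0: ✓ (rhs at j=0)
  i=1: ✓ (rhs at j=1)
  i=2: ✓ (rhs at j=2)
  i=3: ✗ (no rhs in [3,4])
  i=4: ✓ (rhs at j=5; lhs holds on [4,4])
  i=5: ✓ (rhs at j=5)
  i=6: ✗ (no rhs in [6,7])
  i=7: ✗ (lhs fails at k=7 before rhs at j=8)
  i=8: ✓ (rhs at j=8)
  i=9: ✓ (rhs at j=9)
  i=10: ✓ (rhs at j=10)
Positions where it holds: {0, 1, 2, 4, 5, 8, 9, 10} → 8.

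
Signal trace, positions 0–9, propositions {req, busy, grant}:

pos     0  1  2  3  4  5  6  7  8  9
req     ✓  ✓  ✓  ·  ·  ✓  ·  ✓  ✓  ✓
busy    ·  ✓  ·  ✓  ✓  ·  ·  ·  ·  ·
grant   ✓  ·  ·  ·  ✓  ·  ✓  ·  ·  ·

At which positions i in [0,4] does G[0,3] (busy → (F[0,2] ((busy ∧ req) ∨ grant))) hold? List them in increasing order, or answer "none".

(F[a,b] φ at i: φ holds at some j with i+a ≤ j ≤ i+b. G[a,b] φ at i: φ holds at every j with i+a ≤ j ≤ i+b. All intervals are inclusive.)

Evaluate at each i in [0,4]:
  i=0: ✓ (all of [0,3])
  i=1: ✓ (all of [1,4])
  i=2: ✓ (all of [2,5])
  i=3: ✓ (all of [3,6])
  i=4: ✓ (all of [4,7])

0, 1, 2, 3, 4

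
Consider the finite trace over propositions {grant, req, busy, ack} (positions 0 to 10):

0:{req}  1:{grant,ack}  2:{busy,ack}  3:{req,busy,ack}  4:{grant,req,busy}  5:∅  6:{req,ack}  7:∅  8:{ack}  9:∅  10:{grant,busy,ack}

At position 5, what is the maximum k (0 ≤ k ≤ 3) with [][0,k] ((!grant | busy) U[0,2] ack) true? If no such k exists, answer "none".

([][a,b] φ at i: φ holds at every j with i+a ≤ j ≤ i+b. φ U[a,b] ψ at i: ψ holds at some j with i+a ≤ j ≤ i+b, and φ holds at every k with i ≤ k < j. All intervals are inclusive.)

((!grant | busy) U[0,2] ack) must hold from j=5 onward; find where it first fails.
  j=5: holds
  j=6: holds
  j=7: holds
  j=8: holds
Holds through j=8; largest k = 3.

3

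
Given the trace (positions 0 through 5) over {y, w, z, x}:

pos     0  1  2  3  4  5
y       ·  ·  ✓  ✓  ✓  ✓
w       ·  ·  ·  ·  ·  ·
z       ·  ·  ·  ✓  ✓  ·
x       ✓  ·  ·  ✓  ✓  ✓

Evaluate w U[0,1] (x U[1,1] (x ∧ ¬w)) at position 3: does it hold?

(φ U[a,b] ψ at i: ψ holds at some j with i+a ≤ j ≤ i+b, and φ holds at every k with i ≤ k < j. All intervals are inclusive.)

True

Need some j in [3,4] with (x U[1,1] (x ∧ ¬w)), and w at every k in [3,j-1].
  j=3: (x U[1,1] (x ∧ ¬w)) holds; no prefix to check → satisfied.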